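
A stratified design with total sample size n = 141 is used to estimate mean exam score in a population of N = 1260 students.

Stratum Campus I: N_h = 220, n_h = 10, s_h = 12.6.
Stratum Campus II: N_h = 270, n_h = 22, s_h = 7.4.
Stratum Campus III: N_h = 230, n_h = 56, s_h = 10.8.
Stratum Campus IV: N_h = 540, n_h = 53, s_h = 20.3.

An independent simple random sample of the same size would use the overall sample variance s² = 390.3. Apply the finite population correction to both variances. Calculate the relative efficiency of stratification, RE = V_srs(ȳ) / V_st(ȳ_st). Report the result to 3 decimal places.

RE ≈ 1.289

V̂(ȳ_st) = Σ W_h² (1 − n_h/N_h) s_h²/n_h, with W_h = N_h/N and N = 1260:
  stratum Campus I: (220/1260)²·(1 − 10/220)·12.6²/10 = 0.462
  stratum Campus II: (270/1260)²·(1 − 22/270)·7.4²/22 = 0.104982
  stratum Campus III: (230/1260)²·(1 − 56/230)·10.8²/56 = 0.0525044
  stratum Campus IV: (540/1260)²·(1 − 53/540)·20.3²/53 = 1.28795
V_st = 1.90743
V_srs = (1 − 141/1260)·390.3/141 = 2.45832
Relative efficiency = V_srs / V_st = 2.45832/1.90743 = 1.2888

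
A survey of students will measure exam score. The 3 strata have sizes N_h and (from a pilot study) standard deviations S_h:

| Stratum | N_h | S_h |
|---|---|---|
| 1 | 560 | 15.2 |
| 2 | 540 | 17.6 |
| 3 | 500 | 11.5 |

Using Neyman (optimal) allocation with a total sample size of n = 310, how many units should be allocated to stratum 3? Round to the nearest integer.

75

Neyman allocation: n_h = n · N_h S_h / Σ N_i S_i, with n = 310.
  stratum 1: N_h·S_h = 560·15.2 = 8512.00
  stratum 2: N_h·S_h = 540·17.6 = 9504.00
  stratum 3: N_h·S_h = 500·11.5 = 5750.00
Σ N_h S_h = 23766.00
n for stratum 3 = 310·5750.00/23766.00 = 75.002 → 75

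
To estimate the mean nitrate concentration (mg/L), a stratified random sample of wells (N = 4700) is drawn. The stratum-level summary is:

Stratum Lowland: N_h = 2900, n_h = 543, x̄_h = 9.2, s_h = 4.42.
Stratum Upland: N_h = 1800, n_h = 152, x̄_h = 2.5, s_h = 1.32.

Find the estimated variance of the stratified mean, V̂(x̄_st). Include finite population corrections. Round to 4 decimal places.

V̂(x̄_st) ≈ 0.0127

V̂(x̄_st) = Σ W_h² (1 − n_h/N_h) s_h²/n_h, with W_h = N_h/N and N = 4700:
  stratum Lowland: (2900/4700)²·(1 − 543/2900)·4.42²/543 = 0.0111329
  stratum Upland: (1800/4700)²·(1 − 152/1800)·1.32²/152 = 0.00153935
V̂(x̄_st) = 0.0126722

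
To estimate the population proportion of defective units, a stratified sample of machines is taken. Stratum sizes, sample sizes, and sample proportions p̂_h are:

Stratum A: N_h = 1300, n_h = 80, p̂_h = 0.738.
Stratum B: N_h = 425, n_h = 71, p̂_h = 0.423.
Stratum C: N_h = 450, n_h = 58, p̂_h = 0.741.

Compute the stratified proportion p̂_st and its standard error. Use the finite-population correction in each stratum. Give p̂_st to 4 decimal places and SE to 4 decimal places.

N = 2175; stratum weights W_h = N_h/N.
p̂_st = Σ W_h p̂_h = (1300·0.738 + 425·0.423 + 450·0.741)/2175 = 0.67707
V̂(p̂_st) = Σ W_h² (1 − n_h/N_h) p̂_h(1−p̂_h)/(n_h−1):
  stratum A: (1300/2175)²·(1 − 80/1300)·0.738·0.262/79 = 0.000820569
  stratum B: (425/2175)²·(1 − 71/425)·0.423·0.577/70 = 0.00011089
  stratum C: (450/2175)²·(1 − 58/450)·0.741·0.259/57 = 0.000125552
V̂(p̂_st) = 0.00105701; SE = √V̂ = 0.0325117

p̂_st ≈ 0.6771, SE ≈ 0.0325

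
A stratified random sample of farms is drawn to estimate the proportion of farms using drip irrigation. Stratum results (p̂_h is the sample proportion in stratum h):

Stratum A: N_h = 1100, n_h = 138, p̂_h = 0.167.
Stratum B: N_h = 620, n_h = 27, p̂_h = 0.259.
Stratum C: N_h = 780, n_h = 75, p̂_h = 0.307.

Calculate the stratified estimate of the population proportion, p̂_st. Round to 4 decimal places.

N = 2500; stratum weights W_h = N_h/N.
p̂_st = Σ W_h p̂_h = (1100·0.167 + 620·0.259 + 780·0.307)/2500 = 0.23350

p̂_st ≈ 0.2335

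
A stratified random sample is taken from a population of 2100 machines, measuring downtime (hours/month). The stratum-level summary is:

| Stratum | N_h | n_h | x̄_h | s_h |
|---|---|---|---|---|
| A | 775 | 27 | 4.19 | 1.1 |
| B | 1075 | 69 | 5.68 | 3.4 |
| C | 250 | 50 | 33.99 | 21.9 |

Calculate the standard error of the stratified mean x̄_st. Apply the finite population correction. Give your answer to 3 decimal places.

V̂(x̄_st) = Σ W_h² (1 − n_h/N_h) s_h²/n_h, with W_h = N_h/N and N = 2100:
  stratum A: (775/2100)²·(1 − 27/775)·1.1²/27 = 0.00589096
  stratum B: (1075/2100)²·(1 − 69/1075)·3.4²/69 = 0.0410844
  stratum C: (250/2100)²·(1 − 50/250)·21.9²/50 = 0.108755
V̂(x̄_st) = 0.15573
SE(x̄_st) = √0.15573 = 0.394627

SE(x̄_st) ≈ 0.395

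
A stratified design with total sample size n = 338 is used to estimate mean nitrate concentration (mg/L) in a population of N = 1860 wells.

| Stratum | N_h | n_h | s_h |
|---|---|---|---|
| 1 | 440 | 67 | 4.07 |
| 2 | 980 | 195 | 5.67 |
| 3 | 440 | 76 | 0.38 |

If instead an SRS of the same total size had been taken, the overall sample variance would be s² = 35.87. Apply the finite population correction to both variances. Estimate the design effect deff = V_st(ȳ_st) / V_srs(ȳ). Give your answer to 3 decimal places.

deff ≈ 0.558

V̂(ȳ_st) = Σ W_h² (1 − n_h/N_h) s_h²/n_h, with W_h = N_h/N and N = 1860:
  stratum 1: (440/1860)²·(1 − 67/440)·4.07²/67 = 0.0117287
  stratum 2: (980/1860)²·(1 − 195/980)·5.67²/195 = 0.0366608
  stratum 3: (440/1860)²·(1 − 76/440)·0.38²/76 = 8.79593e-05
V_st = 0.0484774
V_srs = (1 − 338/1860)·35.87/338 = 0.0868393
deff = V_st / V_srs = 0.0484774/0.0868393 = 0.5582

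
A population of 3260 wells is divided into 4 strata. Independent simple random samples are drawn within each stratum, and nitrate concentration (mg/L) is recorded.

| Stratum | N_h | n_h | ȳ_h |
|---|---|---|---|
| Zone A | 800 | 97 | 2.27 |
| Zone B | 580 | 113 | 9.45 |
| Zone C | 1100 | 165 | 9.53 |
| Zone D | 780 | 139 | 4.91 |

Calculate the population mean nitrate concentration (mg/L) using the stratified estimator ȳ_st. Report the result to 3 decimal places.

ȳ_st ≈ 6.629

N = Σ N_h = 3260. Stratum weights W_h = N_h/N.
ȳ_st = (800·2.27 + 580·9.45 + 1100·9.53 + 780·4.91) / 3260 = 6.62877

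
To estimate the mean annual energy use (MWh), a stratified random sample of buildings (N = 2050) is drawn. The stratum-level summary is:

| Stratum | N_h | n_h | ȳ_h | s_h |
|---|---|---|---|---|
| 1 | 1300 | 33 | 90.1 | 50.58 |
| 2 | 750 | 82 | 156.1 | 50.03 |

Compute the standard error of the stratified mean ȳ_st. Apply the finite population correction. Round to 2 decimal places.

V̂(ȳ_st) = Σ W_h² (1 − n_h/N_h) s_h²/n_h, with W_h = N_h/N and N = 2050:
  stratum 1: (1300/2050)²·(1 − 33/1300)·50.58²/33 = 30.3848
  stratum 2: (750/2050)²·(1 − 82/750)·50.03²/82 = 3.63896
V̂(ȳ_st) = 34.0237
SE(ȳ_st) = √34.0237 = 5.83299

SE(ȳ_st) ≈ 5.83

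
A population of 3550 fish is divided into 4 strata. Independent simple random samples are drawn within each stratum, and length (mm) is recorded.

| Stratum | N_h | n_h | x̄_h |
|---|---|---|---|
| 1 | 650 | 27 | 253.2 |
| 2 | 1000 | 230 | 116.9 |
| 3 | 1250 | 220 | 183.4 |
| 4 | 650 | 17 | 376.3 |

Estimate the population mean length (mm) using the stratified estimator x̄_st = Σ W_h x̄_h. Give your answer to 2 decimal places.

x̄_st ≈ 212.77

N = Σ N_h = 3550. Stratum weights W_h = N_h/N.
x̄_st = (650·253.2 + 1000·116.9 + 1250·183.4 + 650·376.3) / 3550 = 212.7676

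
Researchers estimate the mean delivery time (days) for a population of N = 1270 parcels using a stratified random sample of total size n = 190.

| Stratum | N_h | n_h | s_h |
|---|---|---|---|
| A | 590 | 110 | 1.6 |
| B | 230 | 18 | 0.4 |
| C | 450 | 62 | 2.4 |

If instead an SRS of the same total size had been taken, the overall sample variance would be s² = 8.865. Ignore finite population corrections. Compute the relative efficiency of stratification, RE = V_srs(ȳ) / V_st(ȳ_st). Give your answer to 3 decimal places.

V̂(ȳ_st) = Σ W_h² s_h²/n_h, with W_h = N_h/N and N = 1270:
  stratum A: (590/1270)²·1.6²/110 = 0.00502278
  stratum B: (230/1270)²·0.4²/18 = 0.000291538
  stratum C: (450/1270)²·2.4²/62 = 0.011664
V_st = 0.0169783
V_srs = s²/n = 8.865/190 = 0.0466579
Relative efficiency = V_srs / V_st = 0.0466579/0.0169783 = 2.7481

RE ≈ 2.748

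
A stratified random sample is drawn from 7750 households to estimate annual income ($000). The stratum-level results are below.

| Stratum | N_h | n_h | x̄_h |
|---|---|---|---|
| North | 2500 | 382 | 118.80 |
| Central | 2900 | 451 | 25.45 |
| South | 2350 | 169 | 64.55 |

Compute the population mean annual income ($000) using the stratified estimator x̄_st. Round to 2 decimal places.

N = Σ N_h = 7750. Stratum weights W_h = N_h/N.
x̄_st = (2500·118.80 + 2900·25.45 + 2350·64.55) / 7750 = 67.4190

x̄_st ≈ 67.42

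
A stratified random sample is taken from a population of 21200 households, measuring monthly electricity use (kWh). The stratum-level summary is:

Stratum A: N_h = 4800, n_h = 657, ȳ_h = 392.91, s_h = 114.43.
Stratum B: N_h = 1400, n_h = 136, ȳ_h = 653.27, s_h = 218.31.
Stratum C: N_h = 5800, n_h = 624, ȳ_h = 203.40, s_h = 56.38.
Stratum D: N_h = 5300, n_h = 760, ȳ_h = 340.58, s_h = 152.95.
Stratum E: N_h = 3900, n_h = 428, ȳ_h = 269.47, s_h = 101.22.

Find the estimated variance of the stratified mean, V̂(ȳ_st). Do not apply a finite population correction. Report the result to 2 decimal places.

V̂(ȳ_st) = Σ W_h² s_h²/n_h, with W_h = N_h/N and N = 21200:
  stratum A: (4800/21200)²·114.43²/657 = 1.0217
  stratum B: (1400/21200)²·218.31²/136 = 1.52824
  stratum C: (5800/21200)²·56.38²/624 = 0.381285
  stratum D: (5300/21200)²·152.95²/760 = 1.92382
  stratum E: (3900/21200)²·101.22²/428 = 0.810114
V̂(ȳ_st) = 5.66517

V̂(ȳ_st) ≈ 5.67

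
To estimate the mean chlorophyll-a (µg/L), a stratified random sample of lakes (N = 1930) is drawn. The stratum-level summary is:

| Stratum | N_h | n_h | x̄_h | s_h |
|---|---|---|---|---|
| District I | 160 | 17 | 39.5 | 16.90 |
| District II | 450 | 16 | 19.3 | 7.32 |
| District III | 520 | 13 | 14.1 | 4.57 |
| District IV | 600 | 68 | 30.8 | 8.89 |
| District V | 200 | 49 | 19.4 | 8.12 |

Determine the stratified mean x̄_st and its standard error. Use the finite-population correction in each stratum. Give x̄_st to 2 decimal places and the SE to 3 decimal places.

x̄_st ≈ 23.16, SE ≈ 0.709

x̄_st = Σ W_h x̄_h = (160·39.5 + 450·19.3 + 520·14.1 + 600·30.8 + 200·19.4)/1930 = 23.15907
V̂(x̄_st) = Σ W_h² (1 − n_h/N_h) s_h²/n_h, with W_h = N_h/N and N = 1930:
  stratum District I: (160/1930)²·(1 − 17/160)·16.90²/17 = 0.103197
  stratum District II: (450/1930)²·(1 − 16/450)·7.32²/16 = 0.175586
  stratum District III: (520/1930)²·(1 − 13/520)·4.57²/13 = 0.113707
  stratum District IV: (600/1930)²·(1 − 68/600)·8.89²/68 = 0.0995962
  stratum District V: (200/1930)²·(1 − 49/200)·8.12²/49 = 0.0109096
V̂(x̄_st) = 0.502995
SE(x̄_st) = √0.502995 = 0.709221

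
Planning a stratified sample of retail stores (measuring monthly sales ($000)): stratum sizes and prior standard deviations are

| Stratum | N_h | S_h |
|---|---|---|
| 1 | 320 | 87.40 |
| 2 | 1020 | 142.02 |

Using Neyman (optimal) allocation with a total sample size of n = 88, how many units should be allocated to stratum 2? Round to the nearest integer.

74

Neyman allocation: n_h = n · N_h S_h / Σ N_i S_i, with n = 88.
  stratum 1: N_h·S_h = 320·87.40 = 27968.00
  stratum 2: N_h·S_h = 1020·142.02 = 144860.40
Σ N_h S_h = 172828.40
n for stratum 2 = 88·144860.40/172828.40 = 73.759 → 74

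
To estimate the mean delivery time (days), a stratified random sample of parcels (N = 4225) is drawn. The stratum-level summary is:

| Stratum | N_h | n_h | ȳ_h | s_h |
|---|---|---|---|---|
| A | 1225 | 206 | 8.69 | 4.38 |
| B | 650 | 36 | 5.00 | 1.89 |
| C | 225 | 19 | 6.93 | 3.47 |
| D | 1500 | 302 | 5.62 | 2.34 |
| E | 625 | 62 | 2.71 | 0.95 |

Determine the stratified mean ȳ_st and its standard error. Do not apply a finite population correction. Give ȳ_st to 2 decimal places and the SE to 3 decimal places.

ȳ_st ≈ 6.05, SE ≈ 0.121

ȳ_st = Σ W_h ȳ_h = (1225·8.69 + 650·5.00 + 225·6.93 + 1500·5.62 + 625·2.71)/4225 = 6.05402
V̂(ȳ_st) = Σ W_h² s_h²/n_h, with W_h = N_h/N and N = 4225:
  stratum A: (1225/4225)²·4.38²/206 = 0.00782888
  stratum B: (650/4225)²·1.89²/36 = 0.00234852
  stratum C: (225/4225)²·3.47²/19 = 0.00179729
  stratum D: (1500/4225)²·2.34²/302 = 0.00228536
  stratum E: (625/4225)²·0.95²/62 = 0.000318539
V̂(ȳ_st) = 0.0145786
SE(ȳ_st) = √0.0145786 = 0.120742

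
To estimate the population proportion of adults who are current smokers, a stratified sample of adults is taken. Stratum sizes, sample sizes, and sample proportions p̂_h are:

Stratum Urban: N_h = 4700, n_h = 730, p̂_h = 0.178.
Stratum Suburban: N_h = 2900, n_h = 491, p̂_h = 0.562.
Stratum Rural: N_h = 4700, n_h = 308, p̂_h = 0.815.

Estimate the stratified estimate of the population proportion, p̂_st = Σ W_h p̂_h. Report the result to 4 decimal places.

p̂_st ≈ 0.5119

N = 12300; stratum weights W_h = N_h/N.
p̂_st = Σ W_h p̂_h = (4700·0.178 + 2900·0.562 + 4700·0.815)/12300 = 0.51194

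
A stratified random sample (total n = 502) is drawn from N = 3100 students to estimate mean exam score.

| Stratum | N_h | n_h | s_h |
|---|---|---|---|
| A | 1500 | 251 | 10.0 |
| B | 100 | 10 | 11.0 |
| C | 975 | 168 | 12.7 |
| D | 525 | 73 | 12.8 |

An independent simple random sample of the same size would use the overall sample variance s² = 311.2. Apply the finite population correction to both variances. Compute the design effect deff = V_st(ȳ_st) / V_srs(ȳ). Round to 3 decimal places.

deff ≈ 0.429

V̂(ȳ_st) = Σ W_h² (1 − n_h/N_h) s_h²/n_h, with W_h = N_h/N and N = 3100:
  stratum A: (1500/3100)²·(1 − 251/1500)·10.0²/251 = 0.0776706
  stratum B: (100/3100)²·(1 − 10/100)·11.0²/10 = 0.0113319
  stratum C: (975/3100)²·(1 − 168/975)·12.7²/168 = 0.0786055
  stratum D: (525/3100)²·(1 − 73/525)·12.8²/73 = 0.0554206
V_st = 0.223029
V_srs = (1 − 502/3100)·311.2/502 = 0.519533
deff = V_st / V_srs = 0.223029/0.519533 = 0.4293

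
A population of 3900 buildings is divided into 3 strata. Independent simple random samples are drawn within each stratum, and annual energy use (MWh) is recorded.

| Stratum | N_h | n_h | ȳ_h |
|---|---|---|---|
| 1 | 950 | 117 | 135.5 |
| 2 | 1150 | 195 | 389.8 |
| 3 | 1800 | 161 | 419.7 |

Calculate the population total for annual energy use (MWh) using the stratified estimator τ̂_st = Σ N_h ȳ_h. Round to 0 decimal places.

τ̂_st = Σ N_h ȳ_h = 950·135.5 + 1150·389.8 + 1800·419.7 = 1332455

τ̂_st ≈ 1332455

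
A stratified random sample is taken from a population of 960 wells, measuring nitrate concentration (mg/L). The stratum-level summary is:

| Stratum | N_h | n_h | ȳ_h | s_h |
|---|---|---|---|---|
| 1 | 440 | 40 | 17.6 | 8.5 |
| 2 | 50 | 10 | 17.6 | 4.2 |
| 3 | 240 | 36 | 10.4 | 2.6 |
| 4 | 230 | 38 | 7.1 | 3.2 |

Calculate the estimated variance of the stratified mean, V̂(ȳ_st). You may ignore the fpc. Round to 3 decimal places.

V̂(ȳ_st) = Σ W_h² s_h²/n_h, with W_h = N_h/N and N = 960:
  stratum 1: (440/960)²·8.5²/40 = 0.379438
  stratum 2: (50/960)²·4.2²/10 = 0.00478516
  stratum 3: (240/960)²·2.6²/36 = 0.0117361
  stratum 4: (230/960)²·3.2²/38 = 0.0154678
V̂(ȳ_st) = 0.411427

V̂(ȳ_st) ≈ 0.411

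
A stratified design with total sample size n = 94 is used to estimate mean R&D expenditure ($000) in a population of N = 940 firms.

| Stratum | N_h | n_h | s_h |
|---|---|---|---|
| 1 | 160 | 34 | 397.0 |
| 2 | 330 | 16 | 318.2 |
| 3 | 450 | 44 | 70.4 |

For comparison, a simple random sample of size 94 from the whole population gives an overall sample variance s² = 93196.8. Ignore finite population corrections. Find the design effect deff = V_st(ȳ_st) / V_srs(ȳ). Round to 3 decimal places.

deff ≈ 0.948

V̂(ȳ_st) = Σ W_h² s_h²/n_h, with W_h = N_h/N and N = 940:
  stratum 1: (160/940)²·397.0²/34 = 134.303
  stratum 2: (330/940)²·318.2²/16 = 779.924
  stratum 3: (450/940)²·70.4²/44 = 25.8144
V_st = 940.042
V_srs = s²/n = 93196.8/94 = 991.455
deff = V_st / V_srs = 940.042/991.455 = 0.9481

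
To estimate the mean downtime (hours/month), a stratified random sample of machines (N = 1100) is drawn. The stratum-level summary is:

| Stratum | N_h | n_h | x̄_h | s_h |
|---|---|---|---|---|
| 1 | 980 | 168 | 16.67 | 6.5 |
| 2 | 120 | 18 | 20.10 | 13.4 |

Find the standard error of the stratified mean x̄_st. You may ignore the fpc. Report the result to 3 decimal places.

SE(x̄_st) ≈ 0.564

V̂(x̄_st) = Σ W_h² s_h²/n_h, with W_h = N_h/N and N = 1100:
  stratum 1: (980/1100)²·6.5²/168 = 0.199611
  stratum 2: (120/1100)²·13.4²/18 = 0.118717
V̂(x̄_st) = 0.318328
SE(x̄_st) = √0.318328 = 0.564206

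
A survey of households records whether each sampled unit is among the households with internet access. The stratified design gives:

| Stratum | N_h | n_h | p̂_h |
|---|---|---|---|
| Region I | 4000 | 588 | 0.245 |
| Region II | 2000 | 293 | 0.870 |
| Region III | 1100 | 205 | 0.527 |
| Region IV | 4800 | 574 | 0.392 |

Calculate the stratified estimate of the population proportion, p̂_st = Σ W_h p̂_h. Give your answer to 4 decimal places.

p̂_st ≈ 0.4354

N = 11900; stratum weights W_h = N_h/N.
p̂_st = Σ W_h p̂_h = (4000·0.245 + 2000·0.870 + 1100·0.527 + 4800·0.392)/11900 = 0.43540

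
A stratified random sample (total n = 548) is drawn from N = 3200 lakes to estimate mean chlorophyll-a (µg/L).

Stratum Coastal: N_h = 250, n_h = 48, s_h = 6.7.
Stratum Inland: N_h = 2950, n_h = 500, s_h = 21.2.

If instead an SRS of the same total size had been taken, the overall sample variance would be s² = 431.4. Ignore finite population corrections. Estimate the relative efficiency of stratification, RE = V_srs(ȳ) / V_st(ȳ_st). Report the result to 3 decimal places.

RE ≈ 1.023

V̂(ȳ_st) = Σ W_h² s_h²/n_h, with W_h = N_h/N and N = 3200:
  stratum Coastal: (250/3200)²·6.7²/48 = 0.00570806
  stratum Inland: (2950/3200)²·21.2²/500 = 0.763916
V_st = 0.769624
V_srs = s²/n = 431.4/548 = 0.787226
Relative efficiency = V_srs / V_st = 0.787226/0.769624 = 1.0229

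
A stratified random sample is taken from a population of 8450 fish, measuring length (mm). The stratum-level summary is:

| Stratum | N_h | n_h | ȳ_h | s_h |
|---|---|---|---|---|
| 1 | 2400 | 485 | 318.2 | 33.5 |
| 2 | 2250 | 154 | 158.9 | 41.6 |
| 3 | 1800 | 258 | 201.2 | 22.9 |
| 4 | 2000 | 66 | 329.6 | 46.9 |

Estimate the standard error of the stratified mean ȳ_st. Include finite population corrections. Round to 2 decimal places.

V̂(ȳ_st) = Σ W_h² (1 − n_h/N_h) s_h²/n_h, with W_h = N_h/N and N = 8450:
  stratum 1: (2400/8450)²·(1 − 485/2400)·33.5²/485 = 0.148941
  stratum 2: (2250/8450)²·(1 − 154/2250)·41.6²/154 = 0.742209
  stratum 3: (1800/8450)²·(1 − 258/1800)·22.9²/258 = 0.0790123
  stratum 4: (2000/8450)²·(1 − 66/2000)·46.9²/66 = 1.80541
V̂(ȳ_st) = 2.77557
SE(ȳ_st) = √2.77557 = 1.666

SE(ȳ_st) ≈ 1.67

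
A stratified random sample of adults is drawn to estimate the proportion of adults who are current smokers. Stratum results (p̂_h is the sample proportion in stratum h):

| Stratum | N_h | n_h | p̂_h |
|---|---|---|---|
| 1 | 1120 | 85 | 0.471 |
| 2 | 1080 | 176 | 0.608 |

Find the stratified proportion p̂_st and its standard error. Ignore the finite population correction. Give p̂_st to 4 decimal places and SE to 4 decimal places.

p̂_st ≈ 0.5383, SE ≈ 0.0331

N = 2200; stratum weights W_h = N_h/N.
p̂_st = Σ W_h p̂_h = (1120·0.471 + 1080·0.608)/2200 = 0.53825
V̂(p̂_st) = Σ W_h² p̂_h(1−p̂_h)/(n_h−1):
  stratum 1: (1120/2200)²·0.471·0.529/84 = 0.000768755
  stratum 2: (1080/2200)²·0.608·0.392/175 = 0.000328211
V̂(p̂_st) = 0.00109697; SE = √V̂ = 0.0331205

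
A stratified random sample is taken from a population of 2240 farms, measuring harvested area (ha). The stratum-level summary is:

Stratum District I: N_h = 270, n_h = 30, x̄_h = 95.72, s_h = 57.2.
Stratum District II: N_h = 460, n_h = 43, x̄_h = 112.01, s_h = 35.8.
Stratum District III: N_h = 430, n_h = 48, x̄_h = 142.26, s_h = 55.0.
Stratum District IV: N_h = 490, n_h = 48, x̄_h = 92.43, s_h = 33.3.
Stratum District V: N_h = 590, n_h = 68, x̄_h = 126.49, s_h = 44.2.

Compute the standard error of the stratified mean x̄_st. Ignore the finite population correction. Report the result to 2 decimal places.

SE(x̄_st) ≈ 2.87

V̂(x̄_st) = Σ W_h² s_h²/n_h, with W_h = N_h/N and N = 2240:
  stratum District I: (270/2240)²·57.2²/30 = 1.58454
  stratum District II: (460/2240)²·35.8²/43 = 1.25695
  stratum District III: (430/2240)²·55.0²/48 = 2.32234
  stratum District IV: (490/2240)²·33.3²/48 = 1.10546
  stratum District V: (590/2240)²·44.2²/68 = 1.99317
V̂(x̄_st) = 8.26245
SE(x̄_st) = √8.26245 = 2.87445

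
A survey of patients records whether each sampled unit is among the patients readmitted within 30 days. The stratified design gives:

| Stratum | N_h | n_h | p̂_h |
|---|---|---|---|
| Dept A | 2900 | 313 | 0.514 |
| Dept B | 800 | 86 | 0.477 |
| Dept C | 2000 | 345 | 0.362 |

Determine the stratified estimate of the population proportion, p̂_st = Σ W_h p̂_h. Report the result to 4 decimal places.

N = 5700; stratum weights W_h = N_h/N.
p̂_st = Σ W_h p̂_h = (2900·0.514 + 800·0.477 + 2000·0.362)/5700 = 0.45547

p̂_st ≈ 0.4555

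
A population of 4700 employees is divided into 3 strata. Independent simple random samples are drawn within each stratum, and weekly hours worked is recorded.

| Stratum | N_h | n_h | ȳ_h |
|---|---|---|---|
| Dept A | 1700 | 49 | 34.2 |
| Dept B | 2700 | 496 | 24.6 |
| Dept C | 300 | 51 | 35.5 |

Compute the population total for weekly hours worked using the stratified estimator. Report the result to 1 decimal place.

τ̂_st ≈ 135210.0

τ̂_st = Σ N_h ȳ_h = 1700·34.2 + 2700·24.6 + 300·35.5 = 135210.0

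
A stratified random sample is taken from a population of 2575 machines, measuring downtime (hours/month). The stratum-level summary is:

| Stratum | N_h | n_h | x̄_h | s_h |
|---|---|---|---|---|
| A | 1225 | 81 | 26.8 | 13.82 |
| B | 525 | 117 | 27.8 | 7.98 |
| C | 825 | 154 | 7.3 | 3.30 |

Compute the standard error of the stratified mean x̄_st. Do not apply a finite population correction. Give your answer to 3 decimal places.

V̂(x̄_st) = Σ W_h² s_h²/n_h, with W_h = N_h/N and N = 2575:
  stratum A: (1225/2575)²·13.82²/81 = 0.53364
  stratum B: (525/2575)²·7.98²/117 = 0.0226248
  stratum C: (825/2575)²·3.30²/154 = 0.00725873
V̂(x̄_st) = 0.563524
SE(x̄_st) = √0.563524 = 0.750682

SE(x̄_st) ≈ 0.751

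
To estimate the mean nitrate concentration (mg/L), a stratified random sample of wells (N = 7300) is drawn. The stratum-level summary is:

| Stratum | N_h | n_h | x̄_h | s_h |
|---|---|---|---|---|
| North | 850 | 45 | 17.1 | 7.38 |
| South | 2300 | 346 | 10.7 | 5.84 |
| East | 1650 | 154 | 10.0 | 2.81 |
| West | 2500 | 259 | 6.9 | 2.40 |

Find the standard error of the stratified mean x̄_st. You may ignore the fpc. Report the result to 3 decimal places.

V̂(x̄_st) = Σ W_h² s_h²/n_h, with W_h = N_h/N and N = 7300:
  stratum North: (850/7300)²·7.38²/45 = 0.0164094
  stratum South: (2300/7300)²·5.84²/346 = 0.00978497
  stratum East: (1650/7300)²·2.81²/154 = 0.00261947
  stratum West: (2500/7300)²·2.40²/259 = 0.0026083
V̂(x̄_st) = 0.0314221
SE(x̄_st) = √0.0314221 = 0.177263

SE(x̄_st) ≈ 0.177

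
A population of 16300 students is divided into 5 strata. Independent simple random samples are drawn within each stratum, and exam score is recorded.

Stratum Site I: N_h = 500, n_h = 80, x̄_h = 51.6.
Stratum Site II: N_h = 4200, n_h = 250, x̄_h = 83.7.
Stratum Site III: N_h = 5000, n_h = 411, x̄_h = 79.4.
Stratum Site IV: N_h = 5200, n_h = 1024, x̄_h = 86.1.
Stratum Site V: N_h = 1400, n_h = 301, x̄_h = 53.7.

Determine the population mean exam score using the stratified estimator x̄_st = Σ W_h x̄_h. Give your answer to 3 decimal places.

N = Σ N_h = 16300. Stratum weights W_h = N_h/N.
x̄_st = (500·51.6 + 4200·83.7 + 5000·79.4 + 5200·86.1 + 1400·53.7) / 16300 = 79.58528

x̄_st ≈ 79.585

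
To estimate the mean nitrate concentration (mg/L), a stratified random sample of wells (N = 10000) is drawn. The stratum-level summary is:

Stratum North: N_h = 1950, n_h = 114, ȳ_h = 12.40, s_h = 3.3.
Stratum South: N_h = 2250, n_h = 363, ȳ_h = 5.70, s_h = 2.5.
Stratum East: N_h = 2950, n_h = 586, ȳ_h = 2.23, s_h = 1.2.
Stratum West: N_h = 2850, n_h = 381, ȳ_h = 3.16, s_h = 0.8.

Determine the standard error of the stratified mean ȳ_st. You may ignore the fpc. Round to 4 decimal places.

SE(ȳ_st) ≈ 0.0697

V̂(ȳ_st) = Σ W_h² s_h²/n_h, with W_h = N_h/N and N = 10000:
  stratum North: (1950/10000)²·3.3²/114 = 0.00363239
  stratum South: (2250/10000)²·2.5²/363 = 0.000871643
  stratum East: (2950/10000)²·1.2²/586 = 0.00021385
  stratum West: (2850/10000)²·0.8²/381 = 0.000136441
V̂(ȳ_st) = 0.00485432
SE(ȳ_st) = √0.00485432 = 0.069673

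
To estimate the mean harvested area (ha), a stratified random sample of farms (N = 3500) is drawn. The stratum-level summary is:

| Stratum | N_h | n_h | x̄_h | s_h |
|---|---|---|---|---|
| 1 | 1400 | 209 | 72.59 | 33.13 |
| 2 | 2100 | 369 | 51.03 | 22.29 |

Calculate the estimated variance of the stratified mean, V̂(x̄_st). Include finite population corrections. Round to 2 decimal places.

V̂(x̄_st) ≈ 1.11

V̂(x̄_st) = Σ W_h² (1 − n_h/N_h) s_h²/n_h, with W_h = N_h/N and N = 3500:
  stratum 1: (1400/3500)²·(1 − 209/1400)·33.13²/209 = 0.714826
  stratum 2: (2100/3500)²·(1 − 369/2100)·22.29²/369 = 0.399553
V̂(x̄_st) = 1.11438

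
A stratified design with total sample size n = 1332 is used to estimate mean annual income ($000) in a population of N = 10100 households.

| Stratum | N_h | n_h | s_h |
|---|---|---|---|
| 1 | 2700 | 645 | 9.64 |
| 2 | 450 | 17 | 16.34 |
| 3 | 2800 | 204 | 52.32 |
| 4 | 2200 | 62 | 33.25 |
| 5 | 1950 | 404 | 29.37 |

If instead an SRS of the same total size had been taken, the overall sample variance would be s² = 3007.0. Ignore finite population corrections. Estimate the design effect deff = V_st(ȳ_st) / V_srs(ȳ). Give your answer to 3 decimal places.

deff ≈ 0.885

V̂(ȳ_st) = Σ W_h² s_h²/n_h, with W_h = N_h/N and N = 10100:
  stratum 1: (2700/10100)²·9.64²/645 = 0.0102963
  stratum 2: (450/10100)²·16.34²/17 = 0.0311772
  stratum 3: (2800/10100)²·52.32²/204 = 1.03128
  stratum 4: (2200/10100)²·33.25²/62 = 0.846046
  stratum 5: (1950/10100)²·29.37²/404 = 0.079589
V_st = 1.99839
V_srs = s²/n = 3007.0/1332 = 2.25751
deff = V_st / V_srs = 1.99839/2.25751 = 0.8852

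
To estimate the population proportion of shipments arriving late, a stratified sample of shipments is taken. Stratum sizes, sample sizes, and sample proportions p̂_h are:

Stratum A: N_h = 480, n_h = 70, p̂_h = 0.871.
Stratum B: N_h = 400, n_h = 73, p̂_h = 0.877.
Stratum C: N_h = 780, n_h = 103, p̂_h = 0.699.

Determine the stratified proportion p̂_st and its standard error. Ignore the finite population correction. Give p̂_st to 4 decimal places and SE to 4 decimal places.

N = 1660; stratum weights W_h = N_h/N.
p̂_st = Σ W_h p̂_h = (480·0.871 + 400·0.877 + 780·0.699)/1660 = 0.79163
V̂(p̂_st) = Σ W_h² p̂_h(1−p̂_h)/(n_h−1):
  stratum A: (480/1660)²·0.871·0.129/69 = 0.000136152
  stratum B: (400/1660)²·0.877·0.123/72 = 8.69913e-05
  stratum C: (780/1660)²·0.699·0.301/102 = 0.000455425
V̂(p̂_st) = 0.000678568; SE = √V̂ = 0.0260493

p̂_st ≈ 0.7916, SE ≈ 0.0260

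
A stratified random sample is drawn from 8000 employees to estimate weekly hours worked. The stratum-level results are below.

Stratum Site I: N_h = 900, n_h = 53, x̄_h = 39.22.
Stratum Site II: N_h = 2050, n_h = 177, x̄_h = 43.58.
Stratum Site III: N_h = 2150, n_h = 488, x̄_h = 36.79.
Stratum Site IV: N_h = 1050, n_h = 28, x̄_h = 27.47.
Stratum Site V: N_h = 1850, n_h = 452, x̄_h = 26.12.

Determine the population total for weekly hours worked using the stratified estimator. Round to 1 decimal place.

τ̂_st = Σ N_h x̄_h = 900·39.22 + 2050·43.58 + 2150·36.79 + 1050·27.47 + 1850·26.12 = 280901.0

τ̂_st ≈ 280901.0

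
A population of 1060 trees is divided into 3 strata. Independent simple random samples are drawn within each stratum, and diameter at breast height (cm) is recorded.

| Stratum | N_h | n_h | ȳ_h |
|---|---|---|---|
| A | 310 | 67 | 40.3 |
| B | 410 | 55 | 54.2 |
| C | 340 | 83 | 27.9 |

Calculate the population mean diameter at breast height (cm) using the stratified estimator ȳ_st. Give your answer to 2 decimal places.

N = Σ N_h = 1060. Stratum weights W_h = N_h/N.
ȳ_st = (310·40.3 + 410·54.2 + 340·27.9) / 1060 = 41.6991

ȳ_st ≈ 41.70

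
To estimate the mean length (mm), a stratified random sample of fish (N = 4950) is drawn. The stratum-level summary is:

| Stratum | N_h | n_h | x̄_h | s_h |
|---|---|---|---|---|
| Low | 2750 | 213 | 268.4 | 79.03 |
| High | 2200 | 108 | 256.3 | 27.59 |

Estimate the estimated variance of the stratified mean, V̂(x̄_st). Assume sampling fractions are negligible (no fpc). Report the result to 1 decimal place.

V̂(x̄_st) ≈ 10.4

V̂(x̄_st) = Σ W_h² s_h²/n_h, with W_h = N_h/N and N = 4950:
  stratum Low: (2750/4950)²·79.03²/213 = 9.05022
  stratum High: (2200/4950)²·27.59²/108 = 1.39224
V̂(x̄_st) = 10.4425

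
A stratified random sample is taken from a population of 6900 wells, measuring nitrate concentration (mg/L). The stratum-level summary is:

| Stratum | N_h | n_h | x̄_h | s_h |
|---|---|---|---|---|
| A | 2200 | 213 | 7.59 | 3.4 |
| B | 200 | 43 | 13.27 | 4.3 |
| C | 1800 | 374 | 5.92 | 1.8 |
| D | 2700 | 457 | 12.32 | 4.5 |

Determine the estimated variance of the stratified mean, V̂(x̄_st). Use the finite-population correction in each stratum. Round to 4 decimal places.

V̂(x̄_st) = Σ W_h² (1 − n_h/N_h) s_h²/n_h, with W_h = N_h/N and N = 6900:
  stratum A: (2200/6900)²·(1 − 213/2200)·3.4²/213 = 0.00498311
  stratum B: (200/6900)²·(1 − 43/200)·4.3²/43 = 0.000283596
  stratum C: (1800/6900)²·(1 − 374/1800)·1.8²/374 = 0.000467054
  stratum D: (2700/6900)²·(1 − 457/2700)·4.5²/457 = 0.00563642
V̂(x̄_st) = 0.0113702

V̂(x̄_st) ≈ 0.0114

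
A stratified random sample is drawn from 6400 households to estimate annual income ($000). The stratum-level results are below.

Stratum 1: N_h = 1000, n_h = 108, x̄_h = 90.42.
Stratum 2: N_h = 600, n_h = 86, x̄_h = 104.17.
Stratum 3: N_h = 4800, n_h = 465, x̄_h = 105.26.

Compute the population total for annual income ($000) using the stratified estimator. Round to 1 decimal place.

τ̂_st ≈ 658170.0

τ̂_st = Σ N_h x̄_h = 1000·90.42 + 600·104.17 + 4800·105.26 = 658170.0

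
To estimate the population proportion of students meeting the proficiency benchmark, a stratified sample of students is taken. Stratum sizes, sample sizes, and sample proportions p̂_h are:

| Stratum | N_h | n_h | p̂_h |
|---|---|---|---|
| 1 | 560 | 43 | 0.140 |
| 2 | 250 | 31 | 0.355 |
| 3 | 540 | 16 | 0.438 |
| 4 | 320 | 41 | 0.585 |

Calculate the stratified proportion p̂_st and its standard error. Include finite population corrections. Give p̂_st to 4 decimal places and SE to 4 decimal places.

p̂_st ≈ 0.3538, SE ≈ 0.0480

N = 1670; stratum weights W_h = N_h/N.
p̂_st = Σ W_h p̂_h = (560·0.140 + 250·0.355 + 540·0.438 + 320·0.585)/1670 = 0.35381
V̂(p̂_st) = Σ W_h² (1 − n_h/N_h) p̂_h(1−p̂_h)/(n_h−1):
  stratum 1: (560/1670)²·(1 − 43/560)·0.140·0.860/42 = 0.000297593
  stratum 2: (250/1670)²·(1 − 31/250)·0.355·0.645/30 = 0.000149837
  stratum 3: (540/1670)²·(1 − 16/540)·0.438·0.562/15 = 0.00166499
  stratum 4: (320/1670)²·(1 − 41/320)·0.585·0.415/40 = 0.000194297
V̂(p̂_st) = 0.00230671; SE = √V̂ = 0.0480283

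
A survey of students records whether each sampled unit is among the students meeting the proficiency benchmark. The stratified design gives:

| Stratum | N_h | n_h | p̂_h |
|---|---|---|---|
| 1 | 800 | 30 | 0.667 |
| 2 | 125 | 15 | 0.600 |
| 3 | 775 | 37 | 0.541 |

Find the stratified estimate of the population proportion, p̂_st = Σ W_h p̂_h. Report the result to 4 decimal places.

p̂_st ≈ 0.6046

N = 1700; stratum weights W_h = N_h/N.
p̂_st = Σ W_h p̂_h = (800·0.667 + 125·0.600 + 775·0.541)/1700 = 0.60463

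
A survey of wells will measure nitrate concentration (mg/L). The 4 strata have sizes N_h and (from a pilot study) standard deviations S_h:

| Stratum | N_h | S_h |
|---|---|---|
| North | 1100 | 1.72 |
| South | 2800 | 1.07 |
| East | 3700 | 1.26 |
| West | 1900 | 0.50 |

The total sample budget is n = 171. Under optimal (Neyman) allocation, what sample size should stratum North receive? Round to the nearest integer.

31

Neyman allocation: n_h = n · N_h S_h / Σ N_i S_i, with n = 171.
  stratum North: N_h·S_h = 1100·1.72 = 1892.00
  stratum South: N_h·S_h = 2800·1.07 = 2996.00
  stratum East: N_h·S_h = 3700·1.26 = 4662.00
  stratum West: N_h·S_h = 1900·0.50 = 950.00
Σ N_h S_h = 10500.00
n for stratum North = 171·1892.00/10500.00 = 30.813 → 31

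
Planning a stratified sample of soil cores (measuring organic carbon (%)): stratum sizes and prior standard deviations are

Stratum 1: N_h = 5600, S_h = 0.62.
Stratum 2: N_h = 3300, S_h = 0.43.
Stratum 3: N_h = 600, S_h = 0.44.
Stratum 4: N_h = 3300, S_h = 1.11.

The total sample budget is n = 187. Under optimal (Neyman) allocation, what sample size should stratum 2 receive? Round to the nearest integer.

30

Neyman allocation: n_h = n · N_h S_h / Σ N_i S_i, with n = 187.
  stratum 1: N_h·S_h = 5600·0.62 = 3472.00
  stratum 2: N_h·S_h = 3300·0.43 = 1419.00
  stratum 3: N_h·S_h = 600·0.44 = 264.00
  stratum 4: N_h·S_h = 3300·1.11 = 3663.00
Σ N_h S_h = 8818.00
n for stratum 2 = 187·1419.00/8818.00 = 30.092 → 30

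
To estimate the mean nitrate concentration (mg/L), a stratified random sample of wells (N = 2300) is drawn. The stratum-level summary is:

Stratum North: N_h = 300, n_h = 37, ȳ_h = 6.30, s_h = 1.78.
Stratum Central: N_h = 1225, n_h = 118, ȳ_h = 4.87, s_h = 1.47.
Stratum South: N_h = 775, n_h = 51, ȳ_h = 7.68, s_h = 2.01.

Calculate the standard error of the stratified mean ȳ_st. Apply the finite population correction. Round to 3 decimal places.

V̂(ȳ_st) = Σ W_h² (1 − n_h/N_h) s_h²/n_h, with W_h = N_h/N and N = 2300:
  stratum North: (300/2300)²·(1 − 37/300)·1.78²/37 = 0.0012772
  stratum Central: (1225/2300)²·(1 − 118/1225)·1.47²/118 = 0.00469441
  stratum South: (775/2300)²·(1 − 51/775)·2.01²/51 = 0.00840246
V̂(ȳ_st) = 0.0143741
SE(ȳ_st) = √0.0143741 = 0.119892

SE(ȳ_st) ≈ 0.120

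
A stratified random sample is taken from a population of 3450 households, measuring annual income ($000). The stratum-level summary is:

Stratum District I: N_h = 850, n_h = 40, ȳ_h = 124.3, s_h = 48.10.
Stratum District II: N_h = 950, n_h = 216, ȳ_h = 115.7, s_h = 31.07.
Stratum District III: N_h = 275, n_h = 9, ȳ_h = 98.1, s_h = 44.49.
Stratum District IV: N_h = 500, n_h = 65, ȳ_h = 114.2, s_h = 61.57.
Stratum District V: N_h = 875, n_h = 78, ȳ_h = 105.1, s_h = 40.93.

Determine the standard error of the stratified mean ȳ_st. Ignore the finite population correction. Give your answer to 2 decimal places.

V̂(ȳ_st) = Σ W_h² s_h²/n_h, with W_h = N_h/N and N = 3450:
  stratum District I: (850/3450)²·48.10²/40 = 3.51099
  stratum District II: (950/3450)²·31.07²/216 = 0.338874
  stratum District III: (275/3450)²·44.49²/9 = 1.39736
  stratum District IV: (500/3450)²·61.57²/65 = 1.22497
  stratum District V: (875/3450)²·40.93²/78 = 1.38155
V̂(ȳ_st) = 7.85375
SE(ȳ_st) = √7.85375 = 2.80245

SE(ȳ_st) ≈ 2.80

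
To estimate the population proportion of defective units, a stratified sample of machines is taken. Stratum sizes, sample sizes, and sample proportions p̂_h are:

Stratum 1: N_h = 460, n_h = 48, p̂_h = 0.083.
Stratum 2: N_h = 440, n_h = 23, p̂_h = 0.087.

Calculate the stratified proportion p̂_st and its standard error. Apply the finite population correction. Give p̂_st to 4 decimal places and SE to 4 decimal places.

p̂_st ≈ 0.0850, SE ≈ 0.0346

N = 900; stratum weights W_h = N_h/N.
p̂_st = Σ W_h p̂_h = (460·0.083 + 440·0.087)/900 = 0.08496
V̂(p̂_st) = Σ W_h² (1 − n_h/N_h) p̂_h(1−p̂_h)/(n_h−1):
  stratum 1: (460/900)²·(1 − 48/460)·0.083·0.917/47 = 0.000378896
  stratum 2: (440/900)²·(1 − 23/440)·0.087·0.913/22 = 0.000817845
V̂(p̂_st) = 0.00119674; SE = √V̂ = 0.0345939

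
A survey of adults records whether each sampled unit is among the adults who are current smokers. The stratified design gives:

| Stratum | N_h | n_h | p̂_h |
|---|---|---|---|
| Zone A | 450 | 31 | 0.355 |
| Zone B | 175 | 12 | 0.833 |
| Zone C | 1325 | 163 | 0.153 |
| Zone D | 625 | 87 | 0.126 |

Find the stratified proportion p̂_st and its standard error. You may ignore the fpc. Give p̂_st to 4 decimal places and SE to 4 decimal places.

N = 2575; stratum weights W_h = N_h/N.
p̂_st = Σ W_h p̂_h = (450·0.355 + 175·0.833 + 1325·0.153 + 625·0.126)/2575 = 0.22796
V̂(p̂_st) = Σ W_h² p̂_h(1−p̂_h)/(n_h−1):
  stratum Zone A: (450/2575)²·0.355·0.645/30 = 0.000233097
  stratum Zone B: (175/2575)²·0.833·0.167/11 = 5.84104e-05
  stratum Zone C: (1325/2575)²·0.153·0.847/162 = 0.000211805
  stratum Zone D: (625/2575)²·0.126·0.874/86 = 7.54378e-05
V̂(p̂_st) = 0.000578751; SE = √V̂ = 0.0240572

p̂_st ≈ 0.2280, SE ≈ 0.0241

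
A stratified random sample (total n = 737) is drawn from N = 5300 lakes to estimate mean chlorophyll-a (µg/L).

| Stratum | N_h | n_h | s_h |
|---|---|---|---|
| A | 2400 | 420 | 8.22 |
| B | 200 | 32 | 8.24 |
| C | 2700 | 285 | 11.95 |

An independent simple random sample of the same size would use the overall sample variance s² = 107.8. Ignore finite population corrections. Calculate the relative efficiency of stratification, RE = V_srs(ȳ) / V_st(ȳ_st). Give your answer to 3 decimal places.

V̂(ȳ_st) = Σ W_h² s_h²/n_h, with W_h = N_h/N and N = 5300:
  stratum A: (2400/5300)²·8.22²/420 = 0.0329887
  stratum B: (200/5300)²·8.24²/32 = 0.00302143
  stratum C: (2700/5300)²·11.95²/285 = 0.130037
V_st = 0.166047
V_srs = s²/n = 107.8/737 = 0.146269
Relative efficiency = V_srs / V_st = 0.146269/0.166047 = 0.8809

RE ≈ 0.881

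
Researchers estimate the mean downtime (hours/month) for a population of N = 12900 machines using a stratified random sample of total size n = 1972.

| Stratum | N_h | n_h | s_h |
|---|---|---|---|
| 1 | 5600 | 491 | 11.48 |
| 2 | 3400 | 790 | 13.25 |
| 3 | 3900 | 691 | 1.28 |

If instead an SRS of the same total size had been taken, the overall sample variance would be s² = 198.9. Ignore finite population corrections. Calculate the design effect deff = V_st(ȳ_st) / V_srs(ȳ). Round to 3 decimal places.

V̂(ȳ_st) = Σ W_h² s_h²/n_h, with W_h = N_h/N and N = 12900:
  stratum 1: (5600/12900)²·11.48²/491 = 0.0505823
  stratum 2: (3400/12900)²·13.25²/790 = 0.0154377
  stratum 3: (3900/12900)²·1.28²/691 = 0.000216716
V_st = 0.0662368
V_srs = s²/n = 198.9/1972 = 0.100862
deff = V_st / V_srs = 0.0662368/0.100862 = 0.6567

deff ≈ 0.657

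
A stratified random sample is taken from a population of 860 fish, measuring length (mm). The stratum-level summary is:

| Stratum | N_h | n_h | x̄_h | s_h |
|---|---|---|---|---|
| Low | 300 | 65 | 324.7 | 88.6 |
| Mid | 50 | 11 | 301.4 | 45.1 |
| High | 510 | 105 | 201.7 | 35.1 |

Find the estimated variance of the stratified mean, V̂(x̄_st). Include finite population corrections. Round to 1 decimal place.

V̂(x̄_st) ≈ 15.3

V̂(x̄_st) = Σ W_h² (1 − n_h/N_h) s_h²/n_h, with W_h = N_h/N and N = 860:
  stratum Low: (300/860)²·(1 − 65/300)·88.6²/65 = 11.5119
  stratum Mid: (50/860)²·(1 − 11/50)·45.1²/11 = 0.487526
  stratum High: (510/860)²·(1 − 105/510)·35.1²/105 = 3.27682
V̂(x̄_st) = 15.2762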